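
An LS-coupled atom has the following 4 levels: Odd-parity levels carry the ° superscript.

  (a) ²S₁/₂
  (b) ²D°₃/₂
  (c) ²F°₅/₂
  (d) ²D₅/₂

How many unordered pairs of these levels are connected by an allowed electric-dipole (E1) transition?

(a)–(b): forbidden (ΔL).
(a)–(c): forbidden (ΔL, ΔJ).
(a)–(d): forbidden (parity, ΔL, ΔJ).
(b)–(c): forbidden (parity).
(b)–(d): allowed.
(c)–(d): allowed.
Allowed pairs: 2 of 6.

2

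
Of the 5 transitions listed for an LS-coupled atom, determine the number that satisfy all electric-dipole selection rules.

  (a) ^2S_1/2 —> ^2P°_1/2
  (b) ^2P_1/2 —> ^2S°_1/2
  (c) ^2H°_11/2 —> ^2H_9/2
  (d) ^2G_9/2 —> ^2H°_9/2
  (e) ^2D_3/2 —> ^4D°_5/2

(a) allowed
(b) allowed
(c) allowed
(d) allowed
(e) forbidden (ΔS fails)
Total allowed: 4 of 5.

4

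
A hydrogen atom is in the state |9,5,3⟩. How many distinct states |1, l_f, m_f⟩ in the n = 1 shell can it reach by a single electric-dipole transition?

E1 requires l_f ∈ {4, 6}, but neither lies in [0, 0], so no final state is reachable.
Total: 0.

0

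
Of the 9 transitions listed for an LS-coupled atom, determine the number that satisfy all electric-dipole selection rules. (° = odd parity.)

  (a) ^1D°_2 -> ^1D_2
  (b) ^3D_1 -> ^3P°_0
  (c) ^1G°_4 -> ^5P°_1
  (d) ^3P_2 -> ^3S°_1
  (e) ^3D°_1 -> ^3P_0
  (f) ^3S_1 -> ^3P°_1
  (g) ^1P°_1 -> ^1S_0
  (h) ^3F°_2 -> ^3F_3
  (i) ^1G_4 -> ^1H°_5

(a) allowed
(b) allowed
(c) forbidden (parity, ΔS, ΔL, ΔJ fail)
(d) allowed
(e) allowed
(f) allowed
(g) allowed
(h) allowed
(i) allowed
Total allowed: 8 of 9.

8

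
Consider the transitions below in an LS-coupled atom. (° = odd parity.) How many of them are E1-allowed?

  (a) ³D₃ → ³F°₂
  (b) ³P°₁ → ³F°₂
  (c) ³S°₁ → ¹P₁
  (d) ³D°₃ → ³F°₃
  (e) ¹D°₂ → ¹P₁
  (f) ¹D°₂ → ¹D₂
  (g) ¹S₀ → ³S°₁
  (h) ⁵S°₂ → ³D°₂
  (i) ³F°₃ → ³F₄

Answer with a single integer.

(a) allowed
(b) forbidden (parity, ΔL fail)
(c) forbidden (ΔS fails)
(d) forbidden (parity fails)
(e) allowed
(f) allowed
(g) forbidden (ΔS, ΔL fail)
(h) forbidden (parity, ΔS, ΔL fail)
(i) allowed
Total allowed: 4 of 9.

4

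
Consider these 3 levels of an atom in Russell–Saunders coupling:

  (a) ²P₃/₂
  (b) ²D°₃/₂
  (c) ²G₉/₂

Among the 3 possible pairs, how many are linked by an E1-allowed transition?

1

(a)–(b): allowed.
(a)–(c): forbidden (parity, ΔL, ΔJ).
(b)–(c): forbidden (ΔL, ΔJ).
Allowed pairs: 1 of 3.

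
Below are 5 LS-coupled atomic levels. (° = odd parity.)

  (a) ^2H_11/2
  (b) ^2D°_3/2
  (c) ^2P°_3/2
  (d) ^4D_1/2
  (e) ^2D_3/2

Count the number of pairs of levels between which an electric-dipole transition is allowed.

2

(a)–(b): forbidden (ΔL, ΔJ).
(a)–(c): forbidden (ΔL, ΔJ).
(a)–(d): forbidden (parity, ΔS, ΔL, ΔJ).
(a)–(e): forbidden (parity, ΔL, ΔJ).
(b)–(c): forbidden (parity).
(b)–(d): forbidden (ΔS).
(b)–(e): allowed.
(c)–(d): forbidden (ΔS).
(c)–(e): allowed.
(d)–(e): forbidden (parity, ΔS).
Allowed pairs: 2 of 10.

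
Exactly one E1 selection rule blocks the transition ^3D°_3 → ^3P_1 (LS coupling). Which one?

Parity must change: odd → even — passes.
ΔJ = 0, ±1 (not J=0↔0): J: 3 → 1, ΔJ = -2 — fails.
ΔL = 0, ±1 (not L=0↔0): L: 2 → 1, ΔL = -1 — passes.
ΔS = 0: S: 1 → 1 — passes.

the ΔJ = 0, ±1 rule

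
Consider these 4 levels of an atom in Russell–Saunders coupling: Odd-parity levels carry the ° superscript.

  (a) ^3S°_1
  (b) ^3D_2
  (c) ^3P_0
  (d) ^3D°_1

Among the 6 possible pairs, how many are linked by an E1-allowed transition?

(a)–(b): forbidden (ΔL).
(a)–(c): allowed.
(a)–(d): forbidden (parity, ΔL).
(b)–(c): forbidden (parity, ΔJ).
(b)–(d): allowed.
(c)–(d): allowed.
Allowed pairs: 3 of 6.

3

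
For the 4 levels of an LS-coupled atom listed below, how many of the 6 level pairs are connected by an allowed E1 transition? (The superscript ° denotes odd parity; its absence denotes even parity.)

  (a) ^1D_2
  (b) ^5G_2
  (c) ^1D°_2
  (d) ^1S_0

1

(a)–(b): forbidden (parity, ΔS, ΔL).
(a)–(c): allowed.
(a)–(d): forbidden (parity, ΔL, ΔJ).
(b)–(c): forbidden (ΔS, ΔL).
(b)–(d): forbidden (parity, ΔS, ΔL, ΔJ).
(c)–(d): forbidden (ΔL, ΔJ).
Allowed pairs: 1 of 6.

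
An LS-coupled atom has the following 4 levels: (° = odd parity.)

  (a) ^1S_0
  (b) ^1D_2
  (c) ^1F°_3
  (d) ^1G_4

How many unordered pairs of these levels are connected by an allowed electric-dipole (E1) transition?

(a)–(b): forbidden (parity, ΔL, ΔJ).
(a)–(c): forbidden (ΔL, ΔJ).
(a)–(d): forbidden (parity, ΔL, ΔJ).
(b)–(c): allowed.
(b)–(d): forbidden (parity, ΔL, ΔJ).
(c)–(d): allowed.
Allowed pairs: 2 of 6.

2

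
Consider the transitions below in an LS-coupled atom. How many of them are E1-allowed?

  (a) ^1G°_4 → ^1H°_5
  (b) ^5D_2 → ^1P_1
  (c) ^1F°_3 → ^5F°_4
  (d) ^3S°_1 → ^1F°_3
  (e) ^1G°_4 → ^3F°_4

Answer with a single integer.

(a) forbidden (parity fails)
(b) forbidden (parity, ΔS fail)
(c) forbidden (parity, ΔS fail)
(d) forbidden (parity, ΔS, ΔL, ΔJ fail)
(e) forbidden (parity, ΔS fail)
Total allowed: 0 of 5.

0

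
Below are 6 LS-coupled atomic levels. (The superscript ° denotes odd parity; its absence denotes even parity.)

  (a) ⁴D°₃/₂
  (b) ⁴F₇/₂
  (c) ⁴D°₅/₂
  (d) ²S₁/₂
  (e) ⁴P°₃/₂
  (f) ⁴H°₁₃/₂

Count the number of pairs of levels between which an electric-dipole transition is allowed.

1

(a)–(b): forbidden (ΔJ).
(a)–(c): forbidden (parity).
(a)–(d): forbidden (ΔS, ΔL).
(a)–(e): forbidden (parity).
(a)–(f): forbidden (parity, ΔL, ΔJ).
(b)–(c): allowed.
(b)–(d): forbidden (parity, ΔS, ΔL, ΔJ).
(b)–(e): forbidden (ΔL, ΔJ).
(b)–(f): forbidden (ΔL, ΔJ).
(c)–(d): forbidden (ΔS, ΔL, ΔJ).
(c)–(e): forbidden (parity).
(c)–(f): forbidden (parity, ΔL, ΔJ).
(d)–(e): forbidden (ΔS).
(d)–(f): forbidden (ΔS, ΔL, ΔJ).
(e)–(f): forbidden (parity, ΔL, ΔJ).
Allowed pairs: 1 of 15.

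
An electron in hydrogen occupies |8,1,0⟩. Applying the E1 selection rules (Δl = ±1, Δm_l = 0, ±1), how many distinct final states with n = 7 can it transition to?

E1 requires Δl = ±1, so l_f ∈ {0, 2}; with 0 ≤ l_f ≤ n_f−1 = 6, the allowed l_f values are {0, 2}.
For l_f = 0: m_f ∈ {m_i−1, m_i, m_i+1} ∩ [−0, 0] = {0} → 1 state.
For l_f = 2: m_f ∈ {m_i−1, m_i, m_i+1} ∩ [−2, 2] = {-1, 0, 1} → 3 states.
Total: 4.

4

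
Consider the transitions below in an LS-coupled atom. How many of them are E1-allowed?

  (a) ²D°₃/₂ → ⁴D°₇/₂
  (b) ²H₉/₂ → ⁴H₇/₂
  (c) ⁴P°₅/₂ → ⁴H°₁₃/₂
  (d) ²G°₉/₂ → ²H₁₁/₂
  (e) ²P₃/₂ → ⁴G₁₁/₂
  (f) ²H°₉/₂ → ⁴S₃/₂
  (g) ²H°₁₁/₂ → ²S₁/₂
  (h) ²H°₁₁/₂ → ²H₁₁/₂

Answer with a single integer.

2

(a) forbidden (parity, ΔS, ΔJ fail)
(b) forbidden (parity, ΔS fail)
(c) forbidden (parity, ΔL, ΔJ fail)
(d) allowed
(e) forbidden (parity, ΔS, ΔL, ΔJ fail)
(f) forbidden (ΔS, ΔL, ΔJ fail)
(g) forbidden (ΔL, ΔJ fail)
(h) allowed
Total allowed: 2 of 8.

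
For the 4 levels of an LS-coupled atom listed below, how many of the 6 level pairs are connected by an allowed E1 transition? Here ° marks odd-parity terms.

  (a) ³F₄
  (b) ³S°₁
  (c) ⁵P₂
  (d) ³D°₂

(a)–(b): forbidden (ΔL, ΔJ).
(a)–(c): forbidden (parity, ΔS, ΔL, ΔJ).
(a)–(d): forbidden (ΔJ).
(b)–(c): forbidden (ΔS).
(b)–(d): forbidden (parity, ΔL).
(c)–(d): forbidden (ΔS).
Allowed pairs: 0 of 6.

0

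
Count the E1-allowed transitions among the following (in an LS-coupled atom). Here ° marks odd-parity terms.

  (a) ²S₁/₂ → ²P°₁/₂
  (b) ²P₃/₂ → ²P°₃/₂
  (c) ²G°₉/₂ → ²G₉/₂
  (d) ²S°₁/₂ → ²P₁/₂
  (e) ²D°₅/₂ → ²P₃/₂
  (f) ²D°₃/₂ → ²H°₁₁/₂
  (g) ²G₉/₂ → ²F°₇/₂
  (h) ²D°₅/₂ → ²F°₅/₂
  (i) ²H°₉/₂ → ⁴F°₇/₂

6

(a) allowed
(b) allowed
(c) allowed
(d) allowed
(e) allowed
(f) forbidden (parity, ΔL, ΔJ fail)
(g) allowed
(h) forbidden (parity fails)
(i) forbidden (parity, ΔS, ΔL fail)
Total allowed: 6 of 9.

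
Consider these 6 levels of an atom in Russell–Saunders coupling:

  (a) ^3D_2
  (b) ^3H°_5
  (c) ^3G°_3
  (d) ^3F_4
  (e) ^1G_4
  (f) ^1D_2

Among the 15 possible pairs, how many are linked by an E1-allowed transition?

1

(a)–(b): forbidden (ΔL, ΔJ).
(a)–(c): forbidden (ΔL).
(a)–(d): forbidden (parity, ΔJ).
(a)–(e): forbidden (parity, ΔS, ΔL, ΔJ).
(a)–(f): forbidden (parity, ΔS).
(b)–(c): forbidden (parity, ΔJ).
(b)–(d): forbidden (ΔL).
(b)–(e): forbidden (ΔS).
(b)–(f): forbidden (ΔS, ΔL, ΔJ).
(c)–(d): allowed.
(c)–(e): forbidden (ΔS).
(c)–(f): forbidden (ΔS, ΔL).
(d)–(e): forbidden (parity, ΔS).
(d)–(f): forbidden (parity, ΔS, ΔJ).
(e)–(f): forbidden (parity, ΔL, ΔJ).
Allowed pairs: 1 of 15.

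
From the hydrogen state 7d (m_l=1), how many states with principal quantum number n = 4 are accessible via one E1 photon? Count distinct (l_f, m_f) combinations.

E1 requires Δl = ±1, so l_f ∈ {1, 3}; with 0 ≤ l_f ≤ n_f−1 = 3, the allowed l_f values are {1, 3}.
For l_f = 1: m_f ∈ {m_i−1, m_i, m_i+1} ∩ [−1, 1] = {0, 1} → 2 states.
For l_f = 3: m_f ∈ {m_i−1, m_i, m_i+1} ∩ [−3, 3] = {0, 1, 2} → 3 states.
Total: 5.

5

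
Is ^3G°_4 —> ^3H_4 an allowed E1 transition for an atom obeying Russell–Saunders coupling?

Parity must change: odd → even — ✓.
ΔJ = 0, ±1 (not J=0↔0): J: 4 → 4, ΔJ = +0 — ✓.
ΔL = 0, ±1 (not L=0↔0): L: 4 → 5, ΔL = +1 — ✓.
ΔS = 0: S: 1 → 1 — ✓.
All four E1 rules are satisfied.

allowed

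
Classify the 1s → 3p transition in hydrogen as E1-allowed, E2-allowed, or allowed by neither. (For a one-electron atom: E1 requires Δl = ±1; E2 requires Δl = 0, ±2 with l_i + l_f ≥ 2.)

Δl = 1 − 0 = +1; l_i + l_f = 1.
E1 (Δl = ±1): satisfied.
E2 (Δl = 0,±2, l_i+l_f ≥ 2): not satisfied.

E1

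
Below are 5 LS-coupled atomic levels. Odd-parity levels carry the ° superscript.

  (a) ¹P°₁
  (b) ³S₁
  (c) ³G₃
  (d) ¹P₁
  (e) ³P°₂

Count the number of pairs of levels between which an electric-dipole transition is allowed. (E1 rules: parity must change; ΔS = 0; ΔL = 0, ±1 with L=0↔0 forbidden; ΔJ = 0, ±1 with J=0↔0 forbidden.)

(a)–(b): forbidden (ΔS).
(a)–(c): forbidden (ΔS, ΔL, ΔJ).
(a)–(d): allowed.
(a)–(e): forbidden (parity, ΔS).
(b)–(c): forbidden (parity, ΔL, ΔJ).
(b)–(d): forbidden (parity, ΔS).
(b)–(e): allowed.
(c)–(d): forbidden (parity, ΔS, ΔL, ΔJ).
(c)–(e): forbidden (ΔL).
(d)–(e): forbidden (ΔS).
Allowed pairs: 2 of 10.

2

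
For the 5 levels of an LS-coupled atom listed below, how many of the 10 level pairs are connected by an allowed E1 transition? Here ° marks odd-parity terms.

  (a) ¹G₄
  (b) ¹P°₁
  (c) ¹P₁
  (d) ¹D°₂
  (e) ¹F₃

(a)–(b): forbidden (ΔL, ΔJ).
(a)–(c): forbidden (parity, ΔL, ΔJ).
(a)–(d): forbidden (ΔL, ΔJ).
(a)–(e): forbidden (parity).
(b)–(c): allowed.
(b)–(d): forbidden (parity).
(b)–(e): forbidden (ΔL, ΔJ).
(c)–(d): allowed.
(c)–(e): forbidden (parity, ΔL, ΔJ).
(d)–(e): allowed.
Allowed pairs: 3 of 10.

3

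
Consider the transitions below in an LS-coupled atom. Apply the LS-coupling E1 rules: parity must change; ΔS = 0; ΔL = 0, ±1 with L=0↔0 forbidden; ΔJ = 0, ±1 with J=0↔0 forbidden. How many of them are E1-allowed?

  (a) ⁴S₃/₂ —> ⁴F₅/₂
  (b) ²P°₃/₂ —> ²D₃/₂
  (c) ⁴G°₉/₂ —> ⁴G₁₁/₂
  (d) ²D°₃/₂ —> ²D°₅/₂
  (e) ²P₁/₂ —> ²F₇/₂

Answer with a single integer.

(a) forbidden (parity, ΔL fail)
(b) allowed
(c) allowed
(d) forbidden (parity fails)
(e) forbidden (parity, ΔL, ΔJ fail)
Total allowed: 2 of 5.

2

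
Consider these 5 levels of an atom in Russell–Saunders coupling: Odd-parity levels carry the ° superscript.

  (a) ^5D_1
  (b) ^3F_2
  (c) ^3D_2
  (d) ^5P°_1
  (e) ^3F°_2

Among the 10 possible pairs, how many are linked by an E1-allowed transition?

3

(a)–(b): forbidden (parity, ΔS).
(a)–(c): forbidden (parity, ΔS).
(a)–(d): allowed.
(a)–(e): forbidden (ΔS).
(b)–(c): forbidden (parity).
(b)–(d): forbidden (ΔS, ΔL).
(b)–(e): allowed.
(c)–(d): forbidden (ΔS).
(c)–(e): allowed.
(d)–(e): forbidden (parity, ΔS, ΔL).
Allowed pairs: 3 of 10.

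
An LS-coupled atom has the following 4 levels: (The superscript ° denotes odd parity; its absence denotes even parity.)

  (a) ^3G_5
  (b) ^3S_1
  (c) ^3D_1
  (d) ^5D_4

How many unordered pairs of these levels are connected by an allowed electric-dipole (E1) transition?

(a)–(b): forbidden (parity, ΔL, ΔJ).
(a)–(c): forbidden (parity, ΔL, ΔJ).
(a)–(d): forbidden (parity, ΔS, ΔL).
(b)–(c): forbidden (parity, ΔL).
(b)–(d): forbidden (parity, ΔS, ΔL, ΔJ).
(c)–(d): forbidden (parity, ΔS, ΔJ).
Allowed pairs: 0 of 6.

0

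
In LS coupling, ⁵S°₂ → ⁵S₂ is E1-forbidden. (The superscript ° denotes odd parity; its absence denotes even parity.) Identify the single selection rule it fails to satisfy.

the L=0 ↔ L=0 exclusion

Initial level: S=2, L=0, J=2, parity odd. Final level: S=2, L=0, J=2, parity even.
ΔJ = 0, ±1 (not J=0↔0): J: 2 → 2, ΔJ = +0 — ✓.
ΔS = 0: S: 2 → 2 — ✓.
ΔL = 0, ±1 (not L=0↔0): L: 0 → 0, ΔL = +0 — ✗.
Parity must change: odd → even — ✓.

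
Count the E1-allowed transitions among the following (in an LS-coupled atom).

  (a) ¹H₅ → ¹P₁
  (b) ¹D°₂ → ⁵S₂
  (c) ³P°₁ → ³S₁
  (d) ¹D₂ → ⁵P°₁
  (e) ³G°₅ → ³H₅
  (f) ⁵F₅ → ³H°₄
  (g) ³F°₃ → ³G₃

(a) forbidden (parity, ΔL, ΔJ fail)
(b) forbidden (ΔS, ΔL fail)
(c) allowed
(d) forbidden (ΔS fails)
(e) allowed
(f) forbidden (ΔS, ΔL fail)
(g) allowed
Total allowed: 3 of 7.

3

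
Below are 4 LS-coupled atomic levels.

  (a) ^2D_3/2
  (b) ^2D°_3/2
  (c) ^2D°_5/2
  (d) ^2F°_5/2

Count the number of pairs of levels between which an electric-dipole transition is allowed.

(a)–(b): allowed.
(a)–(c): allowed.
(a)–(d): allowed.
(b)–(c): forbidden (parity).
(b)–(d): forbidden (parity).
(c)–(d): forbidden (parity).
Allowed pairs: 3 of 6.

3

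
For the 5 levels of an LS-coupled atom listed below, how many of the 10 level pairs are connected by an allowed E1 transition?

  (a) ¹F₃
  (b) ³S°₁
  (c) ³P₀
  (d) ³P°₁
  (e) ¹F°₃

(a)–(b): forbidden (ΔS, ΔL, ΔJ).
(a)–(c): forbidden (parity, ΔS, ΔL, ΔJ).
(a)–(d): forbidden (ΔS, ΔL, ΔJ).
(a)–(e): allowed.
(b)–(c): allowed.
(b)–(d): forbidden (parity).
(b)–(e): forbidden (parity, ΔS, ΔL, ΔJ).
(c)–(d): allowed.
(c)–(e): forbidden (ΔS, ΔL, ΔJ).
(d)–(e): forbidden (parity, ΔS, ΔL, ΔJ).
Allowed pairs: 3 of 10.

3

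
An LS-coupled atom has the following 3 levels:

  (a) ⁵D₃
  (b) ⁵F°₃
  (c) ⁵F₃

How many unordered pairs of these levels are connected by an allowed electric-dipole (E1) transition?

(a)–(b): allowed.
(a)–(c): forbidden (parity).
(b)–(c): allowed.
Allowed pairs: 2 of 3.

2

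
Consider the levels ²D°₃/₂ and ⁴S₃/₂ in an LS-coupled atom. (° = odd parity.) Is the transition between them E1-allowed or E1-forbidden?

Parity must change: odd → even — ok.
ΔS = 0: S: 1/2 → 3/2 — fails.
ΔJ = 0, ±1 (not J=0↔0): J: 3/2 → 3/2, ΔJ = +0 — ok.
ΔL = 0, ±1 (not L=0↔0): L: 2 → 0, ΔL = -2 — fails.
Rule(s) violated: ΔS, ΔL.

forbidden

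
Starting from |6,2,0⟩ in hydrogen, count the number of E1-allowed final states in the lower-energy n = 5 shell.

6

E1 requires Δl = ±1, so l_f ∈ {1, 3}; with 0 ≤ l_f ≤ n_f−1 = 4, the allowed l_f values are {1, 3}.
For l_f = 1: m_f ∈ {m_i−1, m_i, m_i+1} ∩ [−1, 1] = {-1, 0, 1} → 3 states.
For l_f = 3: m_f ∈ {m_i−1, m_i, m_i+1} ∩ [−3, 3] = {-1, 0, 1} → 3 states.
Total: 6.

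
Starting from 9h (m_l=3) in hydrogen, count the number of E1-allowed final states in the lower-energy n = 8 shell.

E1 requires Δl = ±1, so l_f ∈ {4, 6}; with 0 ≤ l_f ≤ n_f−1 = 7, the allowed l_f values are {4, 6}.
For l_f = 4: m_f ∈ {m_i−1, m_i, m_i+1} ∩ [−4, 4] = {2, 3, 4} → 3 states.
For l_f = 6: m_f ∈ {m_i−1, m_i, m_i+1} ∩ [−6, 6] = {2, 3, 4} → 3 states.
Total: 6.

6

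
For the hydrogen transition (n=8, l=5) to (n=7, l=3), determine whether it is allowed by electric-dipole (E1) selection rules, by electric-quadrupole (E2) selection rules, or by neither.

Δl = 3 − 5 = -2; l_i + l_f = 8.
E1 (Δl = ±1): not satisfied.
E2 (Δl = 0,±2, l_i+l_f ≥ 2): satisfied.

E2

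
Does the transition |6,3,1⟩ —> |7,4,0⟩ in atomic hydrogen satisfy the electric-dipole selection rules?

allowed

l: 3 → 4 (Δl = +1). Δl = ±1 satisfied.
m_l: 1 → 0 (Δm_l = -1). |Δm_l| ≤ 1 satisfied.
All E1 selection rules are satisfied.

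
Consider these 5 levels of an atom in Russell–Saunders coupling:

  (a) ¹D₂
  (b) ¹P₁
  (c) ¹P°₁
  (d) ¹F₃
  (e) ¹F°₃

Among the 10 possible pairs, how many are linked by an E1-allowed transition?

(a)–(b): forbidden (parity).
(a)–(c): allowed.
(a)–(d): forbidden (parity).
(a)–(e): allowed.
(b)–(c): allowed.
(b)–(d): forbidden (parity, ΔL, ΔJ).
(b)–(e): forbidden (ΔL, ΔJ).
(c)–(d): forbidden (ΔL, ΔJ).
(c)–(e): forbidden (parity, ΔL, ΔJ).
(d)–(e): allowed.
Allowed pairs: 4 of 10.

4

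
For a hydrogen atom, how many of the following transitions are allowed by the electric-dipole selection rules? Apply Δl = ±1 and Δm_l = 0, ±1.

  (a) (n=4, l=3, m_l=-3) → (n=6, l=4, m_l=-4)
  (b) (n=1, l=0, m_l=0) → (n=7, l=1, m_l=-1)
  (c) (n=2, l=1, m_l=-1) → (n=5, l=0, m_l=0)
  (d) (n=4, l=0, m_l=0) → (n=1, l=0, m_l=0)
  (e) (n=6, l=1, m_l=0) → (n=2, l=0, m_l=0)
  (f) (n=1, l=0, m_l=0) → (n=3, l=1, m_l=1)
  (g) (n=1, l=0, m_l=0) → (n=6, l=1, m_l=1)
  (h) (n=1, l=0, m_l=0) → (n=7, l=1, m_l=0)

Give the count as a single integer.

(a) allowed
(b) allowed
(c) allowed
(d) forbidden — Δl = +0 (E1 requires Δl = ±1)
(e) allowed
(f) allowed
(g) allowed
(h) allowed
Total allowed: 7 of 8.

7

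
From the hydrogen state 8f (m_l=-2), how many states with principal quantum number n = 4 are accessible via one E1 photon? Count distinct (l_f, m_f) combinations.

2

E1 requires Δl = ±1, so l_f ∈ {2, 4}; with 0 ≤ l_f ≤ n_f−1 = 3, the allowed l_f values are {2}.
For l_f = 2: m_f ∈ {m_i−1, m_i, m_i+1} ∩ [−2, 2] = {-2, -1} → 2 states.
Total: 2.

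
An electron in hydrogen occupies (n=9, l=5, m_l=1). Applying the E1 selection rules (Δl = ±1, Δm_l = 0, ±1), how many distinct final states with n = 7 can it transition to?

E1 requires Δl = ±1, so l_f ∈ {4, 6}; with 0 ≤ l_f ≤ n_f−1 = 6, the allowed l_f values are {4, 6}.
For l_f = 4: m_f ∈ {m_i−1, m_i, m_i+1} ∩ [−4, 4] = {0, 1, 2} → 3 states.
For l_f = 6: m_f ∈ {m_i−1, m_i, m_i+1} ∩ [−6, 6] = {0, 1, 2} → 3 states.
Total: 6.

6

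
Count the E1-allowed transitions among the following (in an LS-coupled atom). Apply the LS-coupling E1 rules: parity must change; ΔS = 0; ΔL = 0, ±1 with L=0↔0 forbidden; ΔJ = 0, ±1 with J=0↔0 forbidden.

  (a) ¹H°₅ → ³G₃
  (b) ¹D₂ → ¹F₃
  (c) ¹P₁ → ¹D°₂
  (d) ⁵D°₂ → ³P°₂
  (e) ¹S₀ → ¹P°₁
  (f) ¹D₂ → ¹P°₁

(a) forbidden (ΔS, ΔJ fail)
(b) forbidden (parity fails)
(c) allowed
(d) forbidden (parity, ΔS fail)
(e) allowed
(f) allowed
Total allowed: 3 of 6.

3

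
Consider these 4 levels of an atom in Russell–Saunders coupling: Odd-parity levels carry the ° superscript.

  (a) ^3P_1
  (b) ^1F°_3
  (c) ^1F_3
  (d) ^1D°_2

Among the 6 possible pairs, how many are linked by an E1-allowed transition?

2

(a)–(b): forbidden (ΔS, ΔL, ΔJ).
(a)–(c): forbidden (parity, ΔS, ΔL, ΔJ).
(a)–(d): forbidden (ΔS).
(b)–(c): allowed.
(b)–(d): forbidden (parity).
(c)–(d): allowed.
Allowed pairs: 2 of 6.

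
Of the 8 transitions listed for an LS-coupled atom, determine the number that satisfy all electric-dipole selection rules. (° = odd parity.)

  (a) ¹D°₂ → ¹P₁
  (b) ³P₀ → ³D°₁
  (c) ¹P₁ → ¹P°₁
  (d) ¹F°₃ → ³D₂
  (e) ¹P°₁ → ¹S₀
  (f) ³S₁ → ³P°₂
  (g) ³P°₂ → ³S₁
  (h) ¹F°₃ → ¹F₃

(a) allowed
(b) allowed
(c) allowed
(d) forbidden (ΔS fails)
(e) allowed
(f) allowed
(g) allowed
(h) allowed
Total allowed: 7 of 8.

7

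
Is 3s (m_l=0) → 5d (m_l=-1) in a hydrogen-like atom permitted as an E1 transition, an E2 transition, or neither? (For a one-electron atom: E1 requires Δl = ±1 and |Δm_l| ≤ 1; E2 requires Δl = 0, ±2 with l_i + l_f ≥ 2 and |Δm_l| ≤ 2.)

E2

Δl = 2 − 0 = +2; l_i + l_f = 2.
Δm_l = -1.
E1 (Δl = ±1, |Δm_l| ≤ 1): not satisfied.
E2 (Δl = 0,±2, l_i+l_f ≥ 2, |Δm_l| ≤ 2): satisfied.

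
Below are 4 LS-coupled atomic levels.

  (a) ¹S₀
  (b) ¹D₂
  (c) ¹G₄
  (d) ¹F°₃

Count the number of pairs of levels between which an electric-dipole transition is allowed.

2

(a)–(b): forbidden (parity, ΔL, ΔJ).
(a)–(c): forbidden (parity, ΔL, ΔJ).
(a)–(d): forbidden (ΔL, ΔJ).
(b)–(c): forbidden (parity, ΔL, ΔJ).
(b)–(d): allowed.
(c)–(d): allowed.
Allowed pairs: 2 of 6.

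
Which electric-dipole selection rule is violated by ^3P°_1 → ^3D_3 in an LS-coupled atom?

the ΔJ = 0, ±1 rule

Parity must change: odd → even — ✓.
ΔS = 0: S: 1 → 1 — ✓.
ΔL = 0, ±1 (not L=0↔0): L: 1 → 2, ΔL = +1 — ✓.
ΔJ = 0, ±1 (not J=0↔0): J: 1 → 3, ΔJ = +2 — ✗.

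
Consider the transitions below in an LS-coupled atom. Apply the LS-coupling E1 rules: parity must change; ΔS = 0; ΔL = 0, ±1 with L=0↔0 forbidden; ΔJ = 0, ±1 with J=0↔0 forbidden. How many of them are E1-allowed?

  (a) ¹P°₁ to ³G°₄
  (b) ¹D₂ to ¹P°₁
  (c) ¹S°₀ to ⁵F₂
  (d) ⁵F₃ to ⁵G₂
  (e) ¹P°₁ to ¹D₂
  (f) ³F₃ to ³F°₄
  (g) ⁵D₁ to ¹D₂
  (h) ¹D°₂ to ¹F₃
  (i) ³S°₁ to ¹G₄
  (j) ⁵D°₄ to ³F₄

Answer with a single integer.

(a) forbidden (parity, ΔS, ΔL, ΔJ fail)
(b) allowed
(c) forbidden (ΔS, ΔL, ΔJ fail)
(d) forbidden (parity fails)
(e) allowed
(f) allowed
(g) forbidden (parity, ΔS fail)
(h) allowed
(i) forbidden (ΔS, ΔL, ΔJ fail)
(j) forbidden (ΔS fails)
Total allowed: 4 of 10.

4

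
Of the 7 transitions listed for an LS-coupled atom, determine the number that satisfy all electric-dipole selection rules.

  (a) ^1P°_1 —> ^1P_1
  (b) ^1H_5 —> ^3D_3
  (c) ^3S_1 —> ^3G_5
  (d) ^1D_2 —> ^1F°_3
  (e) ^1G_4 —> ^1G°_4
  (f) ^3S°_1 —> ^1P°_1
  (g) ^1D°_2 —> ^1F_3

(a) allowed
(b) forbidden (parity, ΔS, ΔL, ΔJ fail)
(c) forbidden (parity, ΔL, ΔJ fail)
(d) allowed
(e) allowed
(f) forbidden (parity, ΔS fail)
(g) allowed
Total allowed: 4 of 7.

4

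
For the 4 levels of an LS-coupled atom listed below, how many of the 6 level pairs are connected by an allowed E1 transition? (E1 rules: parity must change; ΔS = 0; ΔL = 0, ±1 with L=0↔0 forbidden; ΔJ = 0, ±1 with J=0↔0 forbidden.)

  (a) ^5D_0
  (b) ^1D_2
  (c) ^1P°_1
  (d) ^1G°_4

1

(a)–(b): forbidden (parity, ΔS, ΔJ).
(a)–(c): forbidden (ΔS).
(a)–(d): forbidden (ΔS, ΔL, ΔJ).
(b)–(c): allowed.
(b)–(d): forbidden (ΔL, ΔJ).
(c)–(d): forbidden (parity, ΔL, ΔJ).
Allowed pairs: 1 of 6.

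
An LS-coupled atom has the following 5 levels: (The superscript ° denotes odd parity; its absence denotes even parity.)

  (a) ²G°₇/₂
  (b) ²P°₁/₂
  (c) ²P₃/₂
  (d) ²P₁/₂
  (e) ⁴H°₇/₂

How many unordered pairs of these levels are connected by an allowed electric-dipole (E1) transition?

(a)–(b): forbidden (parity, ΔL, ΔJ).
(a)–(c): forbidden (ΔL, ΔJ).
(a)–(d): forbidden (ΔL, ΔJ).
(a)–(e): forbidden (parity, ΔS).
(b)–(c): allowed.
(b)–(d): allowed.
(b)–(e): forbidden (parity, ΔS, ΔL, ΔJ).
(c)–(d): forbidden (parity).
(c)–(e): forbidden (ΔS, ΔL, ΔJ).
(d)–(e): forbidden (ΔS, ΔL, ΔJ).
Allowed pairs: 2 of 10.

2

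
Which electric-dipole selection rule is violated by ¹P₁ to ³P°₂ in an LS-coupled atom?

Reading off the term symbols: S 0→1, L 1→1, J 1→2, parity even→odd.
Parity must change: even → odd — ok.
ΔS = 0: S: 0 → 1 — fails.
ΔL = 0, ±1 (not L=0↔0): L: 1 → 1, ΔL = +0 — ok.
ΔJ = 0, ±1 (not J=0↔0): J: 1 → 2, ΔJ = +1 — ok.

the ΔS = 0 rule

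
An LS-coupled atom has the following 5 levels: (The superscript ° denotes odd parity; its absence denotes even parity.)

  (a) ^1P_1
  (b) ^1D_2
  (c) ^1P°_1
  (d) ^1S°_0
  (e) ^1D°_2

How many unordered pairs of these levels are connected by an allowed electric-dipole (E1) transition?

(a)–(b): forbidden (parity).
(a)–(c): allowed.
(a)–(d): allowed.
(a)–(e): allowed.
(b)–(c): allowed.
(b)–(d): forbidden (ΔL, ΔJ).
(b)–(e): allowed.
(c)–(d): forbidden (parity).
(c)–(e): forbidden (parity).
(d)–(e): forbidden (parity, ΔL, ΔJ).
Allowed pairs: 5 of 10.

5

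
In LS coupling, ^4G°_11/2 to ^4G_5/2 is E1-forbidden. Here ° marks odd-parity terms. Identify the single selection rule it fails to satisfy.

Reading off the term symbols: S 3/2→3/2, L 4→4, J 11/2→5/2, parity odd→even.
Parity must change: odd → even — satisfied.
ΔL = 0, ±1 (not L=0↔0): L: 4 → 4, ΔL = +0 — satisfied.
ΔJ = 0, ±1 (not J=0↔0): J: 11/2 → 5/2, ΔJ = -3 — violated.
ΔS = 0: S: 3/2 → 3/2 — satisfied.

the ΔJ = 0, ±1 rule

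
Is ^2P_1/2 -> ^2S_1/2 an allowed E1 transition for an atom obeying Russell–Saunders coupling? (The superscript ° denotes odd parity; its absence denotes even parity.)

forbidden

Parity must change: even → even — ✗.
ΔS = 0: S: 1/2 → 1/2 — ✓.
ΔL = 0, ±1 (not L=0↔0): L: 1 → 0, ΔL = -1 — ✓.
ΔJ = 0, ±1 (not J=0↔0): J: 1/2 → 1/2, ΔJ = +0 — ✓.
Rule(s) violated: parity.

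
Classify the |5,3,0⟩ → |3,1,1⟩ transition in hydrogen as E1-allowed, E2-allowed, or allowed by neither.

E2

Δl = 1 − 3 = -2; l_i + l_f = 4.
Δm_l = +1.
E1 (Δl = ±1, |Δm_l| ≤ 1): not satisfied.
E2 (Δl = 0,±2, l_i+l_f ≥ 2, |Δm_l| ≤ 2): satisfied.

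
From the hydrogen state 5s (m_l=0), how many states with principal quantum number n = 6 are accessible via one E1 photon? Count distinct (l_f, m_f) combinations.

E1 requires Δl = ±1, so l_f ∈ {-1, 1}; with 0 ≤ l_f ≤ n_f−1 = 5, the allowed l_f values are {1}.
For l_f = 1: m_f ∈ {m_i−1, m_i, m_i+1} ∩ [−1, 1] = {-1, 0, 1} → 3 states.
Total: 3.

3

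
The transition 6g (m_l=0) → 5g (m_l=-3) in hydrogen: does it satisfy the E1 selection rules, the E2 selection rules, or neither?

neither

Δl = 4 − 4 = +0; l_i + l_f = 8.
Δm_l = -3.
E1 (Δl = ±1, |Δm_l| ≤ 1): not satisfied.
E2 (Δl = 0,±2, l_i+l_f ≥ 2, |Δm_l| ≤ 2): not satisfied.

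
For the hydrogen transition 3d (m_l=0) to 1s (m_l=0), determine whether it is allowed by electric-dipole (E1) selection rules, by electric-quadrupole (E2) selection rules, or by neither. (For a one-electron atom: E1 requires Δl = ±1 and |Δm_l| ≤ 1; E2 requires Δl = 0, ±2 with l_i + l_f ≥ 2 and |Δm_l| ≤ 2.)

E2

Δl = 0 − 2 = -2; l_i + l_f = 2.
Δm_l = +0.
E1 (Δl = ±1, |Δm_l| ≤ 1): not satisfied.
E2 (Δl = 0,±2, l_i+l_f ≥ 2, |Δm_l| ≤ 2): satisfied.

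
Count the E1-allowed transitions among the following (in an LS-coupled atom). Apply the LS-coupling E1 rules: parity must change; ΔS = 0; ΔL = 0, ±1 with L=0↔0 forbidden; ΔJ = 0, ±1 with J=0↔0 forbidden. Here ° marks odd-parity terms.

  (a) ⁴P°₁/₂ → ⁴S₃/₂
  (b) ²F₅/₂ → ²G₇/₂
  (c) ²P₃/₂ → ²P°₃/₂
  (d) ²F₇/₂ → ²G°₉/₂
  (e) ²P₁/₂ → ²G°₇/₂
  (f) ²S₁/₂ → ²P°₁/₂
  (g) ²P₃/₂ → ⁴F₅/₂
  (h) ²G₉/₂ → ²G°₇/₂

5

(a) allowed
(b) forbidden (parity fails)
(c) allowed
(d) allowed
(e) forbidden (ΔL, ΔJ fail)
(f) allowed
(g) forbidden (parity, ΔS, ΔL fail)
(h) allowed
Total allowed: 5 of 8.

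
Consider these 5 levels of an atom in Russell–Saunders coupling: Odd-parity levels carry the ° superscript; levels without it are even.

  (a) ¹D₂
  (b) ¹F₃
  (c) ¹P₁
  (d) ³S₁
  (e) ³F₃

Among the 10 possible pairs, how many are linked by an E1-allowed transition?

(a)–(b): forbidden (parity).
(a)–(c): forbidden (parity).
(a)–(d): forbidden (parity, ΔS, ΔL).
(a)–(e): forbidden (parity, ΔS).
(b)–(c): forbidden (parity, ΔL, ΔJ).
(b)–(d): forbidden (parity, ΔS, ΔL, ΔJ).
(b)–(e): forbidden (parity, ΔS).
(c)–(d): forbidden (parity, ΔS).
(c)–(e): forbidden (parity, ΔS, ΔL, ΔJ).
(d)–(e): forbidden (parity, ΔL, ΔJ).
Allowed pairs: 0 of 10.

0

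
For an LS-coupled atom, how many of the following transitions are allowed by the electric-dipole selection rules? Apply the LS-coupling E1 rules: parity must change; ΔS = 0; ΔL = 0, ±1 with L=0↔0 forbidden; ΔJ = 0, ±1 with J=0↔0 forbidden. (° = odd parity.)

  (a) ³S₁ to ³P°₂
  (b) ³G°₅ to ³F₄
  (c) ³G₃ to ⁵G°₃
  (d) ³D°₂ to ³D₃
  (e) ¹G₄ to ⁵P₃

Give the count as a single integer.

(a) allowed
(b) allowed
(c) forbidden (ΔS fails)
(d) allowed
(e) forbidden (parity, ΔS, ΔL fail)
Total allowed: 3 of 5.

3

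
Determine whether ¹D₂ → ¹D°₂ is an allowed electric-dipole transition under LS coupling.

Parity must change: even → odd — ✓.
ΔS = 0: S: 0 → 0 — ✓.
ΔL = 0, ±1 (not L=0↔0): L: 2 → 2, ΔL = +0 — ✓.
ΔJ = 0, ±1 (not J=0↔0): J: 2 → 2, ΔJ = +0 — ✓.
All four E1 rules are satisfied.

allowed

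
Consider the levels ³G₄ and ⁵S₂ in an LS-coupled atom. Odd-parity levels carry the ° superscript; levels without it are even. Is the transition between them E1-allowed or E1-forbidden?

forbidden

Initial level: S=1, L=4, J=4, parity even. Final level: S=2, L=0, J=2, parity even.
Parity must change: even → even — fails.
ΔL = 0, ±1 (not L=0↔0): L: 4 → 0, ΔL = -4 — fails.
ΔS = 0: S: 1 → 2 — fails.
ΔJ = 0, ±1 (not J=0↔0): J: 4 → 2, ΔJ = -2 — fails.
Rule(s) violated: parity, ΔS, ΔL, ΔJ.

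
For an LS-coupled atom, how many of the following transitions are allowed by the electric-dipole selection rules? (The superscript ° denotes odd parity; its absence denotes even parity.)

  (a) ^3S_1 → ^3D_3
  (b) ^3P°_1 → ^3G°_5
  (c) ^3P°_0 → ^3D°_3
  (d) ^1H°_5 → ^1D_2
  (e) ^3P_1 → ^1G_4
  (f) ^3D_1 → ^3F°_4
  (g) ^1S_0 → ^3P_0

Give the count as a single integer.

0

(a) forbidden (parity, ΔL, ΔJ fail)
(b) forbidden (parity, ΔL, ΔJ fail)
(c) forbidden (parity, ΔJ fail)
(d) forbidden (ΔL, ΔJ fail)
(e) forbidden (parity, ΔS, ΔL, ΔJ fail)
(f) forbidden (ΔJ fails)
(g) forbidden (parity, ΔS, ΔJ fail)
Total allowed: 0 of 7.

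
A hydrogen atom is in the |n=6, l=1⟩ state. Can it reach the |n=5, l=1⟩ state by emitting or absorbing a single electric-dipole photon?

forbidden

Δl = 1 − 1 = +0; the E1 rule Δl = ±1 is fails.
The transition is electric-dipole forbidden.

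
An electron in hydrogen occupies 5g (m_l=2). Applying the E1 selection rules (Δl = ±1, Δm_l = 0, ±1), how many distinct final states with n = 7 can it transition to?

6

E1 requires Δl = ±1, so l_f ∈ {3, 5}; with 0 ≤ l_f ≤ n_f−1 = 6, the allowed l_f values are {3, 5}.
For l_f = 3: m_f ∈ {m_i−1, m_i, m_i+1} ∩ [−3, 3] = {1, 2, 3} → 3 states.
For l_f = 5: m_f ∈ {m_i−1, m_i, m_i+1} ∩ [−5, 5] = {1, 2, 3} → 3 states.
Total: 6.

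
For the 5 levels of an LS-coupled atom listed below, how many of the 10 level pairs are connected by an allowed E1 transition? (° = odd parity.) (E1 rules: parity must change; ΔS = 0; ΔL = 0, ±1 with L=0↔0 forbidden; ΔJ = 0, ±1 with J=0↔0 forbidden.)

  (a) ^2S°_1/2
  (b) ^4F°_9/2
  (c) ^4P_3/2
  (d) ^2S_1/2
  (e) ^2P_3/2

1

(a)–(b): forbidden (parity, ΔS, ΔL, ΔJ).
(a)–(c): forbidden (ΔS).
(a)–(d): forbidden (ΔL).
(a)–(e): allowed.
(b)–(c): forbidden (ΔL, ΔJ).
(b)–(d): forbidden (ΔS, ΔL, ΔJ).
(b)–(e): forbidden (ΔS, ΔL, ΔJ).
(c)–(d): forbidden (parity, ΔS).
(c)–(e): forbidden (parity, ΔS).
(d)–(e): forbidden (parity).
Allowed pairs: 1 of 10.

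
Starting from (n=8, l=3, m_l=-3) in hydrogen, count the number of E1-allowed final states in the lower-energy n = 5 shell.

E1 requires Δl = ±1, so l_f ∈ {2, 4}; with 0 ≤ l_f ≤ n_f−1 = 4, the allowed l_f values are {2, 4}.
For l_f = 2: m_f ∈ {m_i−1, m_i, m_i+1} ∩ [−2, 2] = {-2} → 1 state.
For l_f = 4: m_f ∈ {m_i−1, m_i, m_i+1} ∩ [−4, 4] = {-4, -3, -2} → 3 states.
Total: 4.

4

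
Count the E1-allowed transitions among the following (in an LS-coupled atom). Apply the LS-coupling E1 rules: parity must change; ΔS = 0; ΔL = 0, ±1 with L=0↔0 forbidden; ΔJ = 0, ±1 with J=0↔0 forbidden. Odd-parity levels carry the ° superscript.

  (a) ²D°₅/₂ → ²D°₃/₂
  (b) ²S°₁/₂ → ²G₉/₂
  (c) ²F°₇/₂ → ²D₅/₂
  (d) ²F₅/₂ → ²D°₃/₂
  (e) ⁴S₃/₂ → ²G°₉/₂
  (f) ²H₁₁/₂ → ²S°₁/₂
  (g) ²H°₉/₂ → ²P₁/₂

2

(a) forbidden (parity fails)
(b) forbidden (ΔL, ΔJ fail)
(c) allowed
(d) allowed
(e) forbidden (ΔS, ΔL, ΔJ fail)
(f) forbidden (ΔL, ΔJ fail)
(g) forbidden (ΔL, ΔJ fail)
Total allowed: 2 of 7.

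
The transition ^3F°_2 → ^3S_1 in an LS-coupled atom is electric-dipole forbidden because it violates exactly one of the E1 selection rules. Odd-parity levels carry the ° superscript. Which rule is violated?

the ΔL = 0, ±1 rule

Reading off the term symbols: S 1→1, L 3→0, J 2→1, parity odd→even.
Parity must change: odd → even — ✓.
ΔS = 0: S: 1 → 1 — ✓.
ΔL = 0, ±1 (not L=0↔0): L: 3 → 0, ΔL = -3 — ✗.
ΔJ = 0, ±1 (not J=0↔0): J: 2 → 1, ΔJ = -1 — ✓.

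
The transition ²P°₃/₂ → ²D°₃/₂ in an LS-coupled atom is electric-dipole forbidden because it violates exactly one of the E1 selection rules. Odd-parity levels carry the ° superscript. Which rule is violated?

Reading off the term symbols: S 1/2→1/2, L 1→2, J 3/2→3/2, parity odd→odd.
Parity must change: odd → odd — fails.
ΔS = 0: S: 1/2 → 1/2 — passes.
ΔL = 0, ±1 (not L=0↔0): L: 1 → 2, ΔL = +1 — passes.
ΔJ = 0, ±1 (not J=0↔0): J: 3/2 → 3/2, ΔJ = +0 — passes.

parity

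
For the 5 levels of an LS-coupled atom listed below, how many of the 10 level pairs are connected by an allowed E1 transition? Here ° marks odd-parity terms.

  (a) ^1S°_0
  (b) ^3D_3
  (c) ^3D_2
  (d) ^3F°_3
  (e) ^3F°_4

(a)–(b): forbidden (ΔS, ΔL, ΔJ).
(a)–(c): forbidden (ΔS, ΔL, ΔJ).
(a)–(d): forbidden (parity, ΔS, ΔL, ΔJ).
(a)–(e): forbidden (parity, ΔS, ΔL, ΔJ).
(b)–(c): forbidden (parity).
(b)–(d): allowed.
(b)–(e): allowed.
(c)–(d): allowed.
(c)–(e): forbidden (ΔJ).
(d)–(e): forbidden (parity).
Allowed pairs: 3 of 10.

3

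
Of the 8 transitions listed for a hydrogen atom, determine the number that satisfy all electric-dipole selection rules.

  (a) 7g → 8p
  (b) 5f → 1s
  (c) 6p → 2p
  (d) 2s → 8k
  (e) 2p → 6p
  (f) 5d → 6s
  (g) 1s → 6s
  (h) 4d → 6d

0

(a) forbidden — Δl = -3 (E1 requires Δl = ±1)
(b) forbidden — Δl = -3 (E1 requires Δl = ±1)
(c) forbidden — Δl = +0 (E1 requires Δl = ±1)
(d) forbidden — Δl = +7 (E1 requires Δl = ±1)
(e) forbidden — Δl = +0 (E1 requires Δl = ±1)
(f) forbidden — Δl = -2 (E1 requires Δl = ±1)
(g) forbidden — Δl = +0 (E1 requires Δl = ±1)
(h) forbidden — Δl = +0 (E1 requires Δl = ±1)
Total allowed: 0 of 8.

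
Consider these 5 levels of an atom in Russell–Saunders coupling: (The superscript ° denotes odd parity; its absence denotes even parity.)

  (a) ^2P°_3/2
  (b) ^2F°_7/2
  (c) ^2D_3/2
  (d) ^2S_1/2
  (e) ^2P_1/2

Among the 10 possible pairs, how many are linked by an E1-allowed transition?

(a)–(b): forbidden (parity, ΔL, ΔJ).
(a)–(c): allowed.
(a)–(d): allowed.
(a)–(e): allowed.
(b)–(c): forbidden (ΔJ).
(b)–(d): forbidden (ΔL, ΔJ).
(b)–(e): forbidden (ΔL, ΔJ).
(c)–(d): forbidden (parity, ΔL).
(c)–(e): forbidden (parity).
(d)–(e): forbidden (parity).
Allowed pairs: 3 of 10.

3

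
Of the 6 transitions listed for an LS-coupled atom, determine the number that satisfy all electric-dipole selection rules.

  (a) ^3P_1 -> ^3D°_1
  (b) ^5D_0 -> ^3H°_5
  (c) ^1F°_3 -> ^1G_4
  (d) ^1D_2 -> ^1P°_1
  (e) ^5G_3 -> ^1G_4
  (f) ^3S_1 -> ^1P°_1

(a) allowed
(b) forbidden (ΔS, ΔL, ΔJ fail)
(c) allowed
(d) allowed
(e) forbidden (parity, ΔS fail)
(f) forbidden (ΔS fails)
Total allowed: 3 of 6.

3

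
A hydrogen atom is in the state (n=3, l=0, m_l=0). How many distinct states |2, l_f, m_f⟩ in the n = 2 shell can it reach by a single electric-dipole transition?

E1 requires Δl = ±1, so l_f ∈ {-1, 1}; with 0 ≤ l_f ≤ n_f−1 = 1, the allowed l_f values are {1}.
For l_f = 1: m_f ∈ {m_i−1, m_i, m_i+1} ∩ [−1, 1] = {-1, 0, 1} → 3 states.
Total: 3.

3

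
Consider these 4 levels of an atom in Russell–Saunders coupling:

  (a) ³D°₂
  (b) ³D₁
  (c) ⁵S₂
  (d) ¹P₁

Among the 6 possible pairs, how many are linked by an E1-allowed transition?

(a)–(b): allowed.
(a)–(c): forbidden (ΔS, ΔL).
(a)–(d): forbidden (ΔS).
(b)–(c): forbidden (parity, ΔS, ΔL).
(b)–(d): forbidden (parity, ΔS).
(c)–(d): forbidden (parity, ΔS).
Allowed pairs: 1 of 6.

1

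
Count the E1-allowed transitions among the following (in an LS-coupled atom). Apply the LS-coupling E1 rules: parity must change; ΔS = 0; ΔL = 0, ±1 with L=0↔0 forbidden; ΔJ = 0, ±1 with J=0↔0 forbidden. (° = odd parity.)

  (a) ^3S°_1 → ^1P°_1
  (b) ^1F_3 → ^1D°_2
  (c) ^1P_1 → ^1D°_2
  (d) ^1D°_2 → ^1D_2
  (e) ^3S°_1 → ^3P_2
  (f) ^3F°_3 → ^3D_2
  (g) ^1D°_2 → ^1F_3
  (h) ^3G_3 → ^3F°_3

(a) forbidden (parity, ΔS fail)
(b) allowed
(c) allowed
(d) allowed
(e) allowed
(f) allowed
(g) allowed
(h) allowed
Total allowed: 7 of 8.

7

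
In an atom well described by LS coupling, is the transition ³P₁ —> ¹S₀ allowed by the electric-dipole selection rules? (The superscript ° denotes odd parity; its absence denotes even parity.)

Parity must change: even → even — fails.
ΔS = 0: S: 1 → 0 — fails.
ΔL = 0, ±1 (not L=0↔0): L: 1 → 0, ΔL = -1 — ok.
ΔJ = 0, ±1 (not J=0↔0): J: 1 → 0, ΔJ = -1 — ok.
Rule(s) violated: parity, ΔS.

forbidden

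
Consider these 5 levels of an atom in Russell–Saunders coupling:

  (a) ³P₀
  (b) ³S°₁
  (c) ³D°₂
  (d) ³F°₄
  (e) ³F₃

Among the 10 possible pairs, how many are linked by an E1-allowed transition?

(a)–(b): allowed.
(a)–(c): forbidden (ΔJ).
(a)–(d): forbidden (ΔL, ΔJ).
(a)–(e): forbidden (parity, ΔL, ΔJ).
(b)–(c): forbidden (parity, ΔL).
(b)–(d): forbidden (parity, ΔL, ΔJ).
(b)–(e): forbidden (ΔL, ΔJ).
(c)–(d): forbidden (parity, ΔJ).
(c)–(e): allowed.
(d)–(e): allowed.
Allowed pairs: 3 of 10.

3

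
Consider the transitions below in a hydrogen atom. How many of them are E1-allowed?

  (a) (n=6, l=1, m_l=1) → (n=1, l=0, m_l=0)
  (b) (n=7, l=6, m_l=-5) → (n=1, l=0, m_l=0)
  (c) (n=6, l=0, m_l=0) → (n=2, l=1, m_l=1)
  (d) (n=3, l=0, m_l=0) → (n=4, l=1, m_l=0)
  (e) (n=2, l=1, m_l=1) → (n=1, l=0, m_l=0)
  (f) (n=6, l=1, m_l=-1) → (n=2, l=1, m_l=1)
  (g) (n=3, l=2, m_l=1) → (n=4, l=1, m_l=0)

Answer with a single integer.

(a) allowed
(b) forbidden — Δl = -6 (E1 requires Δl = ±1); Δm_l = +5 (E1 requires Δm_l = 0, ±1)
(c) allowed
(d) allowed
(e) allowed
(f) forbidden — Δl = +0 (E1 requires Δl = ±1); Δm_l = +2 (E1 requires Δm_l = 0, ±1)
(g) allowed
Total allowed: 5 of 7.

5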